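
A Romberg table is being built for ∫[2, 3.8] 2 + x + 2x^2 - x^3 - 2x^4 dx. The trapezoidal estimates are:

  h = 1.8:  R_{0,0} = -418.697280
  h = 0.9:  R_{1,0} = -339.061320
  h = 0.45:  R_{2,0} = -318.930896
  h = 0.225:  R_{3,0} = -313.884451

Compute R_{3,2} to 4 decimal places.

Richardson extrapolation on the trapezoidal column (denominator 4−1=3):
R_{2,1} = (4·(-318.930896) − (-339.061320)) / 3 = -312.220755
R_{3,1} = (4·(-313.884451) − (-318.930896)) / 3 = -312.202303
R_{3,2} = (16·(-312.202303) − (-312.220755)) / 15 = -312.201073

-312.2011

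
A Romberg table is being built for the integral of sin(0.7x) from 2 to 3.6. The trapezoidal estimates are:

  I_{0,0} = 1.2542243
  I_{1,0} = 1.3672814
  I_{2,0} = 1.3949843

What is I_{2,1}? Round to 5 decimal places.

I_{2,1} = 1.3949843 + (1.3949843 − 1.3672814)/3 = 1.4042186
(Column j=1 coincides with Simpson's rule on the same nodes.)

1.40422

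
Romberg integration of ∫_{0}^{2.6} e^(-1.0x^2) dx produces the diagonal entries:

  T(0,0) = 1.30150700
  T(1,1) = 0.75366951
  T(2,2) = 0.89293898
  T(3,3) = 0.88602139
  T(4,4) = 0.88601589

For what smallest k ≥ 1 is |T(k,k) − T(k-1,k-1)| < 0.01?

k = 3

|T(1,1) − T(0,0)| = 0.54783749 ≥ 0.01
|T(2,2) − T(1,1)| = 0.13926947 ≥ 0.01
|T(3,3) − T(2,2)| = 0.00691759 < 0.01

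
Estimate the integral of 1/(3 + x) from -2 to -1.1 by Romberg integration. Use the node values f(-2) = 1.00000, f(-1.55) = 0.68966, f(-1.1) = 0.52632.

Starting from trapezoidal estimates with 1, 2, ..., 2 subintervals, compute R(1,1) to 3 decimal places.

0.643

R(0,0) (trapezoid, 1 panel, h=0.9000): 0.68684
R(1,0) (trapezoid, 2 panels, h=0.4500): 0.65377
R(1,1) = 0.65377 + (0.65377 − 0.68684)/3 = 0.64275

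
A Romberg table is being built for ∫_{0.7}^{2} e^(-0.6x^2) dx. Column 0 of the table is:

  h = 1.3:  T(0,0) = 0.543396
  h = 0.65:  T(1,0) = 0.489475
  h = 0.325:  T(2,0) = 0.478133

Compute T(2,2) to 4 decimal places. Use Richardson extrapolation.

0.4745

T(1,1) = (4·0.489475 − 0.543396) / 3 = 0.471501
T(2,1) = (4·0.478133 − 0.489475) / 3 = 0.474352
T(2,2) = (16·0.474352 − 0.471501) / 15 = 0.474542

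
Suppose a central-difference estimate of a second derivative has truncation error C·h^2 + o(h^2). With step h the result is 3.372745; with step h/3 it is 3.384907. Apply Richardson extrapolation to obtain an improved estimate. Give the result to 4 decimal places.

The leading error scales as h^2; refining by a factor of 3 reduces it by 3^2 = 9.
Extrapolated value = (9·A(h/3) − A(h)) / (9 − 1)
= (9·3.384907 − 3.372745) / 8
= 27.091418 / 8 = 3.386427

3.3864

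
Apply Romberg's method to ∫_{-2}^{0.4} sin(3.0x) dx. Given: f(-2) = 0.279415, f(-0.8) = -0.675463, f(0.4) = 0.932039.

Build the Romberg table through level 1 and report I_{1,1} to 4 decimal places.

-0.5962

I_{0,0} (trapezoid, 1 panel, h=2.4000): 1.453745
I_{1,0} (trapezoid, 2 panels, h=1.2000): -0.083683
I_{1,1} = -0.083683 + (-0.083683 − 1.453745)/3 = -0.596159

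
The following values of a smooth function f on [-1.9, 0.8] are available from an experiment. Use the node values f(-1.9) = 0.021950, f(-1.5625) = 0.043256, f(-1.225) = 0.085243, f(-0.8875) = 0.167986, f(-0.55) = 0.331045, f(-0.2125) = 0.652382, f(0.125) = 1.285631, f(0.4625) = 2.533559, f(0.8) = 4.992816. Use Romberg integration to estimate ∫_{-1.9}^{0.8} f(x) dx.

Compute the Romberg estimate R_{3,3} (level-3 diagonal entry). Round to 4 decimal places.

2.4732

R_{0,0} (trapezoid, 1 panel, h=2.7000): 6.769934
R_{1,0} (trapezoid, 2 panels, h=1.3500): 3.831878
R_{2,0} (trapezoid, 4 panels, h=0.6750): 2.841279
R_{3,0} (trapezoid, 8 panels, h=0.3375): 2.567189
R_{1,1} = 3.831878 + (3.831878 − 6.769934)/3 = 2.852526
R_{2,1} = 2.841279 + (2.841279 − 3.831878)/3 = 2.511079
R_{3,1} = 2.567189 + (2.567189 − 2.841279)/3 = 2.475826
R_{2,2} = 2.511079 + (2.511079 − 2.852526)/15 = 2.488316
R_{3,2} = 2.475826 + (2.475826 − 2.511079)/15 = 2.473476
R_{3,3} = 2.473476 + (2.473476 − 2.488316)/63 = 2.473240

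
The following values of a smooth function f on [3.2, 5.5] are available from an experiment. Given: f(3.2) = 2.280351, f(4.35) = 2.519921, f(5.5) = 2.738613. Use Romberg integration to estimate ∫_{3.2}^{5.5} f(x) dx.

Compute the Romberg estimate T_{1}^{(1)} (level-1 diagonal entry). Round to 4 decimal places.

5.7878

T_{0}^{(0)} (trapezoid, 1 panel, h=2.3000): 5.771809
T_{1}^{(0)} (trapezoid, 2 panels, h=1.1500): 5.783813
T_{1}^{(1)} = 5.783813 + (5.783813 − 5.771809)/3 = 5.787814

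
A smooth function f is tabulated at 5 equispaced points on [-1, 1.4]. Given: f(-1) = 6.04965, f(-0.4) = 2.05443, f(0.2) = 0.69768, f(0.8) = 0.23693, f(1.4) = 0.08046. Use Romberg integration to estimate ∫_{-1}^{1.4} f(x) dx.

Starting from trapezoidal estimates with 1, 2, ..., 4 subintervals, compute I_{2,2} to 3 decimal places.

3.323

I_{0,0} (trapezoid, 1 panel, h=2.4000): 7.35613
I_{1,0} (trapezoid, 2 panels, h=1.2000): 4.51528
I_{2,0} (trapezoid, 4 panels, h=0.6000): 3.63246
I_{1,1} = 4.51528 + (4.51528 − 7.35613)/3 = 3.56833
I_{2,1} = 3.63246 + (3.63246 − 4.51528)/3 = 3.33819
I_{2,2} = 3.33819 + (3.33819 − 3.56833)/15 = 3.32285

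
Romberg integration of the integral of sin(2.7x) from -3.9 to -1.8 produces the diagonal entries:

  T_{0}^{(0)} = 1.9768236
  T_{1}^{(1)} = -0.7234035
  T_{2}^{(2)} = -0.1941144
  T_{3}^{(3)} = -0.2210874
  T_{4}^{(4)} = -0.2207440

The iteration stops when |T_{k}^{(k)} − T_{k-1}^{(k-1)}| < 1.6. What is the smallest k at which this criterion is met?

|T_{1}^{(1)} − T_{0}^{(0)}| = 2.7002271 ≥ 1.6
|T_{2}^{(2)} − T_{1}^{(1)}| = 0.5292891 < 1.6

k = 2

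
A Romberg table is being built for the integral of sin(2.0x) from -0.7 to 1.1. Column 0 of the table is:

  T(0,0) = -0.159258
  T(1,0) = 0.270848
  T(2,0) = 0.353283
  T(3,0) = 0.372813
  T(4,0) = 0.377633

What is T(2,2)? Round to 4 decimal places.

Richardson extrapolation on the trapezoidal column (denominator 4−1=3):
T(1,1) = (4·0.270848 − (-0.159258)) / 3 = 0.414217
T(2,1) = 0.353283 + (0.353283 − 0.270848)/3 = 0.380761
T(2,2) = 0.380761 + (0.380761 − 0.414217)/15 = 0.378531

0.3785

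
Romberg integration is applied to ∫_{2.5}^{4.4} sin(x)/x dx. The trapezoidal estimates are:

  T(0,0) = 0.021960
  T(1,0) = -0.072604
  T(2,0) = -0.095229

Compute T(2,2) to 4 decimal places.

Richardson extrapolation on the trapezoidal column (denominator 4−1=3):
T(1,1) = -0.072604 + (-0.072604 − 0.021960)/3 = -0.104125
T(2,1) = (4·(-0.095229) − (-0.072604)) / 3 = -0.102771
T(2,2) = -0.102771 + (-0.102771 − (-0.104125))/15 = -0.102681

-0.1027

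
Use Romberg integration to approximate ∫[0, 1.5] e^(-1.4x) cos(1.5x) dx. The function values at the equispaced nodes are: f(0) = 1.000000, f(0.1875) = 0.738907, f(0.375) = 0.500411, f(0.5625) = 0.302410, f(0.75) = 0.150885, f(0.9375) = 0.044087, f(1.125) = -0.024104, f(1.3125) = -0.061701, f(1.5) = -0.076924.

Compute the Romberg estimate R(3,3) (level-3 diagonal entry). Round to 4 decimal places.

R(0,0) (trapezoid, 1 panel, h=1.5000): 0.692307
R(1,0) (trapezoid, 2 panels, h=0.7500): 0.459317
R(2,0) (trapezoid, 4 panels, h=0.3750): 0.408274
R(3,0) (trapezoid, 8 panels, h=0.1875): 0.396081
R(1,1) = 0.459317 + (0.459317 − 0.692307)/3 = 0.381654
R(2,1) = 0.408274 + (0.408274 − 0.459317)/3 = 0.391260
R(3,1) = 0.396081 + (0.396081 − 0.408274)/3 = 0.392017
R(2,2) = 0.391260 + (0.391260 − 0.381654)/15 = 0.391900
R(3,2) = 0.392017 + (0.392017 − 0.391260)/15 = 0.392067
R(3,3) = 0.392067 + (0.392067 − 0.391900)/63 = 0.392070

0.3921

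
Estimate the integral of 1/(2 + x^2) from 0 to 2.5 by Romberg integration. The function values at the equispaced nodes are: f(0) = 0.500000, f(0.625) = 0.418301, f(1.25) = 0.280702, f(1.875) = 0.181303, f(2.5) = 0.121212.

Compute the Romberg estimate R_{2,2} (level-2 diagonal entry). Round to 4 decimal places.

R_{0,0} (trapezoid, 1 panel, h=2.5000): 0.776515
R_{1,0} (trapezoid, 2 panels, h=1.2500): 0.739135
R_{2,0} (trapezoid, 4 panels, h=0.6250): 0.744320
R_{1,1} = 0.739135 + (0.739135 − 0.776515)/3 = 0.726675
R_{2,1} = 0.744320 + (0.744320 − 0.739135)/3 = 0.746048
R_{2,2} = 0.746048 + (0.746048 − 0.726675)/15 = 0.747340

0.7473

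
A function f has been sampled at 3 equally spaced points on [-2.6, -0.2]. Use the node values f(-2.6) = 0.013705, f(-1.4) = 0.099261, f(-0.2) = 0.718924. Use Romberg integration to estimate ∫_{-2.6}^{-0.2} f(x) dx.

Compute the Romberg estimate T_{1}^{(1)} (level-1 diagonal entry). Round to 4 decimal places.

T_{0}^{(0)} (trapezoid, 1 panel, h=2.4000): 0.879155
T_{1}^{(0)} (trapezoid, 2 panels, h=1.2000): 0.558691
T_{1}^{(1)} = 0.558691 + (0.558691 − 0.879155)/3 = 0.451870

0.4519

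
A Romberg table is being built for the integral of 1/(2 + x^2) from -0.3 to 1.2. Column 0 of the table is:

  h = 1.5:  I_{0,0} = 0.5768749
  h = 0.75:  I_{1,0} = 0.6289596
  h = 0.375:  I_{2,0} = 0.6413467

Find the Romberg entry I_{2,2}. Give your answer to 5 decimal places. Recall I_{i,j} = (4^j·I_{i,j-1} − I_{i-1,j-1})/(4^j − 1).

0.64542

Richardson extrapolation on the trapezoidal column (denominator 4−1=3):
I_{1,1} = 0.6289596 + (0.6289596 − 0.5768749)/3 = 0.6463212
I_{2,1} = (4·0.6413467 − 0.6289596) / 3 = 0.6454757
I_{2,2} = 0.6454757 + (0.6454757 − 0.6463212)/15 = 0.6454193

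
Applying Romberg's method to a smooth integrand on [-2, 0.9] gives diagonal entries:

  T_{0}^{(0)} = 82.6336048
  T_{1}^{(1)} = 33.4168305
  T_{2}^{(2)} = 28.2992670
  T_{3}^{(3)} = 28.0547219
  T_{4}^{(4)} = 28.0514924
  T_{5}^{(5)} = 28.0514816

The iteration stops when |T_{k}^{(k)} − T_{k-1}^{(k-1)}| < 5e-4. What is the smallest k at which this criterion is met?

k = 5

|T_{1}^{(1)} − T_{0}^{(0)}| = 49.2167743 ≥ 5e-4
|T_{2}^{(2)} − T_{1}^{(1)}| = 5.1175635 ≥ 5e-4
|T_{3}^{(3)} − T_{2}^{(2)}| = 0.2445451 ≥ 5e-4
|T_{4}^{(4)} − T_{3}^{(3)}| = 0.0032295 ≥ 5e-4
|T_{5}^{(5)} − T_{4}^{(4)}| = 0.0000108 < 5e-4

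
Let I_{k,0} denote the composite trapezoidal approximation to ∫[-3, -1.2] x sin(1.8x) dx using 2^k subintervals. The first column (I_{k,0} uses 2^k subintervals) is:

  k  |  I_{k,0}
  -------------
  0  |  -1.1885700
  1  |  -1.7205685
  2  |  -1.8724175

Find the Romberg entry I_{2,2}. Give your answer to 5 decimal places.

-1.92471

Richardson extrapolation on the trapezoidal column (denominator 4−1=3):
I_{1,1} = (4·(-1.7205685) − (-1.1885700)) / 3 = -1.8979013
I_{2,1} = -1.8724175 + (-1.8724175 − (-1.7205685))/3 = -1.9230338
I_{2,2} = (16·(-1.9230338) − (-1.8979013)) / 15 = -1.9247093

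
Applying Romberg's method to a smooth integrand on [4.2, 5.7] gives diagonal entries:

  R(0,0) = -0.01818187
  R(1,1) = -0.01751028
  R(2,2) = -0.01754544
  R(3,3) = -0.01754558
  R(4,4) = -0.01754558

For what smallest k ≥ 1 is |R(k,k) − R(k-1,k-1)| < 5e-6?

k = 3

|R(1,1) − R(0,0)| = 0.00067159 ≥ 5e-6
|R(2,2) − R(1,1)| = 0.00003516 ≥ 5e-6
|R(3,3) − R(2,2)| = 0.00000014 < 5e-6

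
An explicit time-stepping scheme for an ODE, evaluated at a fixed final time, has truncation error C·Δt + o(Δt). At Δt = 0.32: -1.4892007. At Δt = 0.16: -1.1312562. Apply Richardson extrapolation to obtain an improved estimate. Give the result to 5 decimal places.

-0.77331

The leading error scales as Δt; refining by a factor of 2 reduces it by 2^1 = 2.
Extrapolated value = (2·A(Δt/2) − A(Δt)) / (2 − 1)
= (2·(-1.1312562) − (-1.4892007)) / 1
= -0.7733117 / 1 = -0.7733117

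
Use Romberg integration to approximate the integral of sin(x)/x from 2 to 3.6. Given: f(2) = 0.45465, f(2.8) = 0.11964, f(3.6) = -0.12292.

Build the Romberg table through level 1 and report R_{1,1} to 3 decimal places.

R_{0,0} (trapezoid, 1 panel, h=1.6000): 0.26538
R_{1,0} (trapezoid, 2 panels, h=0.8000): 0.22840
R_{1,1} = 0.22840 + (0.22840 − 0.26538)/3 = 0.21607

0.216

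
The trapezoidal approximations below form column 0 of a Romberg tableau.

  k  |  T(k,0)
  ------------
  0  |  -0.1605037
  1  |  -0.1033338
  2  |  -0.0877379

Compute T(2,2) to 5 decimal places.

Richardson extrapolation on the trapezoidal column (denominator 4−1=3):
T(1,1) = -0.1033338 + (-0.1033338 − (-0.1605037))/3 = -0.0842772
T(2,1) = (4·(-0.0877379) − (-0.1033338)) / 3 = -0.0825393
T(2,2) = -0.0825393 + (-0.0825393 − (-0.0842772))/15 = -0.0824234
(Column j=1 coincides with Simpson's rule on the same nodes.)

-0.08242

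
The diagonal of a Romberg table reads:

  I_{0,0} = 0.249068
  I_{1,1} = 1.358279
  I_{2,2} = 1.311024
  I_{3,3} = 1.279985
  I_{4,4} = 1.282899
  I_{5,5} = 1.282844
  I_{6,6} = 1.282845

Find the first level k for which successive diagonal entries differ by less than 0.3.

|I_{1,1} − I_{0,0}| = 1.109211 ≥ 0.3
|I_{2,2} − I_{1,1}| = 0.047255 < 0.3

k = 2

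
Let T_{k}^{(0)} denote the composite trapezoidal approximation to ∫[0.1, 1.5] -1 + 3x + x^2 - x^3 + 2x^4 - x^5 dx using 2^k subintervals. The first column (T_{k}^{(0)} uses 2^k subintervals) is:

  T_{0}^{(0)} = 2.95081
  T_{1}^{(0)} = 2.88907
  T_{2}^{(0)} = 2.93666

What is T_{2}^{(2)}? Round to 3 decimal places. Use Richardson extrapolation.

2.958

Richardson extrapolation on the trapezoidal column (denominator 4−1=3):
T_{1}^{(1)} = 2.88907 + (2.88907 − 2.95081)/3 = 2.86849
T_{2}^{(1)} = 2.93666 + (2.93666 − 2.88907)/3 = 2.95252
T_{2}^{(2)} = 2.95252 + (2.95252 − 2.86849)/15 = 2.95812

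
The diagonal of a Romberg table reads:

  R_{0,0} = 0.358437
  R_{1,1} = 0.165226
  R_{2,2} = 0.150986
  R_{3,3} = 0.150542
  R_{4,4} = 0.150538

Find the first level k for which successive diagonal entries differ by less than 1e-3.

k = 3

|R_{1,1} − R_{0,0}| = 0.193211 ≥ 1e-3
|R_{2,2} − R_{1,1}| = 0.014240 ≥ 1e-3
|R_{3,3} − R_{2,2}| = 0.000444 < 1e-3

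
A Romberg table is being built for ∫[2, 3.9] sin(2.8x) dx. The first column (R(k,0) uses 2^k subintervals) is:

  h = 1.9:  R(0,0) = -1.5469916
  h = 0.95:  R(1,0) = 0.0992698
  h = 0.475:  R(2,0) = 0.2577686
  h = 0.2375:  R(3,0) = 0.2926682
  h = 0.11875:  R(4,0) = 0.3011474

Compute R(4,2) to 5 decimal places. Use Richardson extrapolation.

0.30395

Richardson extrapolation on the trapezoidal column (denominator 4−1=3):
R(3,1) = (4·0.2926682 − 0.2577686) / 3 = 0.3043014
R(4,1) = (4·0.3011474 − 0.2926682) / 3 = 0.3039738
R(4,2) = (16·0.3039738 − 0.3043014) / 15 = 0.3039520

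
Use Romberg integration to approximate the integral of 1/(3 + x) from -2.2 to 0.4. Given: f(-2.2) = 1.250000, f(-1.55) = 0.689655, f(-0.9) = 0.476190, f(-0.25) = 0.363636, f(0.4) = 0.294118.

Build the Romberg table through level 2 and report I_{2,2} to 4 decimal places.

I_{0,0} (trapezoid, 1 panel, h=2.6000): 2.007353
I_{1,0} (trapezoid, 2 panels, h=1.3000): 1.622724
I_{2,0} (trapezoid, 4 panels, h=0.6500): 1.496001
I_{1,1} = 1.622724 + (1.622724 − 2.007353)/3 = 1.494514
I_{2,1} = 1.496001 + (1.496001 − 1.622724)/3 = 1.453760
I_{2,2} = 1.453760 + (1.453760 − 1.494514)/15 = 1.451043

1.4510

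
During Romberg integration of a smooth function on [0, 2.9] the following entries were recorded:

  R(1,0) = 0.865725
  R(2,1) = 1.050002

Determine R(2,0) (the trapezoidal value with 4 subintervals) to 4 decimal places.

From R(2,1) = (4·R(2,0) − R(1,0))/3, solve for R(2,0):
4·R(2,0) = 3·1.050002 + 0.865725 = 4.015731
R(2,0) = 1.003933

1.0039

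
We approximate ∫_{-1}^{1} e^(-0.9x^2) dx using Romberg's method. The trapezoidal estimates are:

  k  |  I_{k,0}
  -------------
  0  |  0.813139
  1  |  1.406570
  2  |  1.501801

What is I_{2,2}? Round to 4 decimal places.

I_{1,1} = (4·1.406570 − 0.813139) / 3 = 1.604380
I_{2,1} = (4·1.501801 − 1.406570) / 3 = 1.533545
I_{2,2} = 1.533545 + (1.533545 − 1.604380)/15 = 1.528823

1.5288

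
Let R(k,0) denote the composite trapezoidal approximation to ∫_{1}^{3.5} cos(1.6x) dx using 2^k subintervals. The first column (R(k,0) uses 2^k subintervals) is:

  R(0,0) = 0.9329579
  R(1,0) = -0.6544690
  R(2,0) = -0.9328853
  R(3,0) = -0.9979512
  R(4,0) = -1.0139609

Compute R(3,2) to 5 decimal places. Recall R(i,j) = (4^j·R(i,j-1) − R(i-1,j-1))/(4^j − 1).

-1.01924

Richardson extrapolation on the trapezoidal column (denominator 4−1=3):
R(2,1) = -0.9328853 + (-0.9328853 − (-0.6544690))/3 = -1.0256907
R(3,1) = -0.9979512 + (-0.9979512 − (-0.9328853))/3 = -1.0196398
R(3,2) = (16·(-1.0196398) − (-1.0256907)) / 15 = -1.0192364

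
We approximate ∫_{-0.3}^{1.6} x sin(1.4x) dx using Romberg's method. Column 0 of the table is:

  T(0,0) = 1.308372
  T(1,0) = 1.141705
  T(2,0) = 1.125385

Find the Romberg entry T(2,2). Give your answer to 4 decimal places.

T(1,1) = (4·1.141705 − 1.308372) / 3 = 1.086149
T(2,1) = 1.125385 + (1.125385 − 1.141705)/3 = 1.119945
T(2,2) = (16·1.119945 − 1.086149) / 15 = 1.122198

1.1222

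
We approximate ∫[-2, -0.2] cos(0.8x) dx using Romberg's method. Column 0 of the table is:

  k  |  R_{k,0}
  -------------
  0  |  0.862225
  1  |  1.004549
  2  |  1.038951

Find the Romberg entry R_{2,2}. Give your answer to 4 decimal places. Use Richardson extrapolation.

1.0503

Richardson extrapolation on the trapezoidal column (denominator 4−1=3):
R_{1,1} = 1.004549 + (1.004549 − 0.862225)/3 = 1.051990
R_{2,1} = (4·1.038951 − 1.004549) / 3 = 1.050418
R_{2,2} = (16·1.050418 − 1.051990) / 15 = 1.050313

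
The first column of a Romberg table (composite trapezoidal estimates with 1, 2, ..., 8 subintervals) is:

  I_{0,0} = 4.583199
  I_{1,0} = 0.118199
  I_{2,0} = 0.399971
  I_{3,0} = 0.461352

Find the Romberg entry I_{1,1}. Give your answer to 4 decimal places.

-1.3701

I_{1,1} = (4·0.118199 − 4.583199) / 3 = -1.370134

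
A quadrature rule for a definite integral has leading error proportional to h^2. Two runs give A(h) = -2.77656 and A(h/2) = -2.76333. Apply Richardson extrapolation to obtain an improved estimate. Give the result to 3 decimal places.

-2.759

Extrapolated value = (4·A(h/2) − A(h)) / (4 − 1)
= (4·(-2.76333) − (-2.77656)) / 3
= -8.27676 / 3 = -2.75892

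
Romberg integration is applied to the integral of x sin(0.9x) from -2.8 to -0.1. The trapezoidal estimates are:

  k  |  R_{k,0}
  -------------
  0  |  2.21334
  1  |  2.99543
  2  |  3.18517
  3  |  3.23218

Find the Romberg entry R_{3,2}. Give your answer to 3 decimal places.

R_{2,1} = (4·3.18517 − 2.99543) / 3 = 3.24842
R_{3,1} = 3.23218 + (3.23218 − 3.18517)/3 = 3.24785
R_{3,2} = (16·3.24785 − 3.24842) / 15 = 3.24781
(Column j=1 coincides with Simpson's rule on the same nodes.)

3.248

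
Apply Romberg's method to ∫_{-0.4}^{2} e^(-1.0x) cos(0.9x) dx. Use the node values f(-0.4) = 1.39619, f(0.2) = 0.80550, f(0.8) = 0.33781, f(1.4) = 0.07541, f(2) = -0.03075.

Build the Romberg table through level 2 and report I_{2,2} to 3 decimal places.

1.115

I_{0,0} (trapezoid, 1 panel, h=2.4000): 1.63853
I_{1,0} (trapezoid, 2 panels, h=1.2000): 1.22464
I_{2,0} (trapezoid, 4 panels, h=0.6000): 1.14086
I_{1,1} = 1.22464 + (1.22464 − 1.63853)/3 = 1.08668
I_{2,1} = 1.14086 + (1.14086 − 1.22464)/3 = 1.11293
I_{2,2} = 1.11293 + (1.11293 − 1.08668)/15 = 1.11468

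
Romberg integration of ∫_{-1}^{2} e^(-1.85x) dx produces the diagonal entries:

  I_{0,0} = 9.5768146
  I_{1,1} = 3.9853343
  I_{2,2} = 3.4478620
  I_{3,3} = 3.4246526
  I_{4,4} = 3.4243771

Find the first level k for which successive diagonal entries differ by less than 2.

k = 2

|I_{1,1} − I_{0,0}| = 5.5914803 ≥ 2
|I_{2,2} − I_{1,1}| = 0.5374723 < 2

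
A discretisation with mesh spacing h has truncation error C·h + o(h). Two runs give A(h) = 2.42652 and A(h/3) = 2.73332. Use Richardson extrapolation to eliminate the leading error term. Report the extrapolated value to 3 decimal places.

Extrapolated value = (3·A(h/3) − A(h)) / (3 − 1)
= (3·2.73332 − 2.42652) / 2
= 5.77344 / 2 = 2.88672

2.887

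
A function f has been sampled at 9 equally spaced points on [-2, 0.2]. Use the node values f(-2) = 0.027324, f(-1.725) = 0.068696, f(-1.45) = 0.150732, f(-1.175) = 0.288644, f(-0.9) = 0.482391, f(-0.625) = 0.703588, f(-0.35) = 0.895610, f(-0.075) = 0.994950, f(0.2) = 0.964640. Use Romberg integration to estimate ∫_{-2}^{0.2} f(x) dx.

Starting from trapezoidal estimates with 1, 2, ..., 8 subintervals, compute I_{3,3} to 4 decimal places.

1.1249

I_{0,0} (trapezoid, 1 panel, h=2.2000): 1.091160
I_{1,0} (trapezoid, 2 panels, h=1.1000): 1.076210
I_{2,0} (trapezoid, 4 panels, h=0.5500): 1.113593
I_{3,0} (trapezoid, 8 panels, h=0.2750): 1.122163
I_{1,1} = 1.076210 + (1.076210 − 1.091160)/3 = 1.071227
I_{2,1} = 1.113593 + (1.113593 − 1.076210)/3 = 1.126054
I_{3,1} = 1.122163 + (1.122163 − 1.113593)/3 = 1.125020
I_{2,2} = 1.126054 + (1.126054 − 1.071227)/15 = 1.129709
I_{3,2} = 1.125020 + (1.125020 − 1.126054)/15 = 1.124951
I_{3,3} = 1.124951 + (1.124951 − 1.129709)/63 = 1.124875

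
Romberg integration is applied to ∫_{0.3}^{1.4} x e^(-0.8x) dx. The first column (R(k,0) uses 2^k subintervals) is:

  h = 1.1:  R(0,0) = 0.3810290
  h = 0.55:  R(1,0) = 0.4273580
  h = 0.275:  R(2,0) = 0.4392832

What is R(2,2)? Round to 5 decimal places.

Richardson extrapolation on the trapezoidal column (denominator 4−1=3):
R(1,1) = 0.4273580 + (0.4273580 − 0.3810290)/3 = 0.4428010
R(2,1) = 0.4392832 + (0.4392832 − 0.4273580)/3 = 0.4432583
R(2,2) = (16·0.4432583 − 0.4428010) / 15 = 0.4432888

0.44329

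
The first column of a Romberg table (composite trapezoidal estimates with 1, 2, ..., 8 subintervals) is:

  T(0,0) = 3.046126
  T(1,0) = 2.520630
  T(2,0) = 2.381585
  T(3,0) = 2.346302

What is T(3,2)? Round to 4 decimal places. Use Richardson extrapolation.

2.3345

Richardson extrapolation on the trapezoidal column (denominator 4−1=3):
T(2,1) = 2.381585 + (2.381585 − 2.520630)/3 = 2.335237
T(3,1) = 2.346302 + (2.346302 − 2.381585)/3 = 2.334541
T(3,2) = (16·2.334541 − 2.335237) / 15 = 2.334495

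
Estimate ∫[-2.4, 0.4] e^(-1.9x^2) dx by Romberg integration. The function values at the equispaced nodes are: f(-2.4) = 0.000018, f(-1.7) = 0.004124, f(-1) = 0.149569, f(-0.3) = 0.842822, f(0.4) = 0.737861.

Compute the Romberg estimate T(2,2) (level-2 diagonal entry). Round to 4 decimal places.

T(0,0) (trapezoid, 1 panel, h=2.8000): 1.033031
T(1,0) (trapezoid, 2 panels, h=1.4000): 0.725912
T(2,0) (trapezoid, 4 panels, h=0.7000): 0.955818
T(1,1) = 0.725912 + (0.725912 − 1.033031)/3 = 0.623539
T(2,1) = 0.955818 + (0.955818 − 0.725912)/3 = 1.032453
T(2,2) = 1.032453 + (1.032453 − 0.623539)/15 = 1.059714

1.0597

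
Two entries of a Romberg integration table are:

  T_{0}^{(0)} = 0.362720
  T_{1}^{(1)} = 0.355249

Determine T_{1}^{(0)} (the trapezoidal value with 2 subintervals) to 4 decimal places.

0.3571

From T_{1}^{(1)} = (4·T_{1}^{(0)} − T_{0}^{(0)})/3, solve for T_{1}^{(0)}:
4·T_{1}^{(0)} = 3·0.355249 + 0.362720 = 1.428467
T_{1}^{(0)} = 0.357117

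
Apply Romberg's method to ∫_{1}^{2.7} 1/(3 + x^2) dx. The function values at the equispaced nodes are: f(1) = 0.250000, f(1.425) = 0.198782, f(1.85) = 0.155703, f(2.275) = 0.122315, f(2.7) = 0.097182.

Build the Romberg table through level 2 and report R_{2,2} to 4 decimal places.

0.2753

R_{0,0} (trapezoid, 1 panel, h=1.7000): 0.295105
R_{1,0} (trapezoid, 2 panels, h=0.8500): 0.279900
R_{2,0} (trapezoid, 4 panels, h=0.4250): 0.276416
R_{1,1} = 0.279900 + (0.279900 − 0.295105)/3 = 0.274832
R_{2,1} = 0.276416 + (0.276416 − 0.279900)/3 = 0.275255
R_{2,2} = 0.275255 + (0.275255 − 0.274832)/15 = 0.275283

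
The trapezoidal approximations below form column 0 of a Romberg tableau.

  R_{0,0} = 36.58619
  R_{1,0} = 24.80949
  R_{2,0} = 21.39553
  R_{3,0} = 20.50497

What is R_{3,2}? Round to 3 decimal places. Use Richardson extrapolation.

20.205

Richardson extrapolation on the trapezoidal column (denominator 4−1=3):
R_{2,1} = (4·21.39553 − 24.80949) / 3 = 20.25754
R_{3,1} = 20.50497 + (20.50497 − 21.39553)/3 = 20.20812
R_{3,2} = 20.20812 + (20.20812 − 20.25754)/15 = 20.20483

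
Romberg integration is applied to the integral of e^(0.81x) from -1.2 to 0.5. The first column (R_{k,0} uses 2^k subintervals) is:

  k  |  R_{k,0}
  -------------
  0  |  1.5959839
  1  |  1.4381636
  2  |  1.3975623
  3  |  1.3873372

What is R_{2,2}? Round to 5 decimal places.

R_{1,1} = (4·1.4381636 − 1.5959839) / 3 = 1.3855568
R_{2,1} = 1.3975623 + (1.3975623 − 1.4381636)/3 = 1.3840285
R_{2,2} = 1.3840285 + (1.3840285 − 1.3855568)/15 = 1.3839266

1.38393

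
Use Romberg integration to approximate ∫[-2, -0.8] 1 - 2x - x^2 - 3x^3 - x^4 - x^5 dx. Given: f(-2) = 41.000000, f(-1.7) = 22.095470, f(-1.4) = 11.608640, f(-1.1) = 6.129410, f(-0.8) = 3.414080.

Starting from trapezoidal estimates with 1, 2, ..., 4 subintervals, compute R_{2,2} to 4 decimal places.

R_{0,0} (trapezoid, 1 panel, h=1.2000): 26.648448
R_{1,0} (trapezoid, 2 panels, h=0.6000): 20.289408
R_{2,0} (trapezoid, 4 panels, h=0.3000): 18.612168
R_{1,1} = 20.289408 + (20.289408 − 26.648448)/3 = 18.169728
R_{2,1} = 18.612168 + (18.612168 − 20.289408)/3 = 18.053088
R_{2,2} = 18.053088 + (18.053088 − 18.169728)/15 = 18.045312

18.0453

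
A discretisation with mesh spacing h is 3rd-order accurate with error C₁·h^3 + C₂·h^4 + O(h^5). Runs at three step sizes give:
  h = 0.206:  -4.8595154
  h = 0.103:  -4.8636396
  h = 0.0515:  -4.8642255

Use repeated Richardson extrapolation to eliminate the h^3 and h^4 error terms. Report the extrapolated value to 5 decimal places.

First eliminate the h^3 term (factor 2^3 = 8):
  B₁ = (8·(-4.8636396) − (-4.8595154))/7 = -4.8642288
  B₂ = (8·(-4.8642255) − (-4.8636396))/7 = -4.8643092
Then eliminate the h^4 term (factor 2^4 = 16):
  (16·(-4.8643092) − (-4.8642288))/15 = -4.8643146

-4.86431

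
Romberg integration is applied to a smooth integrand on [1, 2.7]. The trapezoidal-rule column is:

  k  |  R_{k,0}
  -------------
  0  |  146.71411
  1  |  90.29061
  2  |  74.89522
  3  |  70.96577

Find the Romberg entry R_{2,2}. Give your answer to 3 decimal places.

Richardson extrapolation on the trapezoidal column (denominator 4−1=3):
R_{1,1} = (4·90.29061 − 146.71411) / 3 = 71.48278
R_{2,1} = 74.89522 + (74.89522 − 90.29061)/3 = 69.76342
R_{2,2} = 69.76342 + (69.76342 − 71.48278)/15 = 69.64880

69.649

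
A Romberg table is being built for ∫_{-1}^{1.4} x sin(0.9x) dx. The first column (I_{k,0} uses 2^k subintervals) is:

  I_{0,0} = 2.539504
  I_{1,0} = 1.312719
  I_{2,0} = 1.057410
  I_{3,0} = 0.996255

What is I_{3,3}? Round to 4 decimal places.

I_{1,1} = (4·1.312719 − 2.539504) / 3 = 0.903791
I_{2,1} = (4·1.057410 − 1.312719) / 3 = 0.972307
I_{3,1} = 0.996255 + (0.996255 − 1.057410)/3 = 0.975870
I_{2,2} = (16·0.972307 − 0.903791) / 15 = 0.976875
I_{3,2} = 0.975870 + (0.975870 − 0.972307)/15 = 0.976108
I_{3,3} = 0.976108 + (0.976108 − 0.976875)/63 = 0.976096

0.9761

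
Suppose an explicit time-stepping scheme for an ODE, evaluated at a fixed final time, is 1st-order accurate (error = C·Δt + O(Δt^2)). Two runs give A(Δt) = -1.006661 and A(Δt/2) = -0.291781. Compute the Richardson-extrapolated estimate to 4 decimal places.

0.4231

The leading error scales as Δt; refining by a factor of 2 reduces it by 2^1 = 2.
Extrapolated value = (2·A(Δt/2) − A(Δt)) / (2 − 1)
= (2·(-0.291781) − (-1.006661)) / 1
= 0.423099 / 1 = 0.423099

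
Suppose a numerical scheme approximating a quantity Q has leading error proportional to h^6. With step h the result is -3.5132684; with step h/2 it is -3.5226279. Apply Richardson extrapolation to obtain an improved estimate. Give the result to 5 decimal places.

-3.52278

Extrapolated value = (64·A(h/2) − A(h)) / (64 − 1)
= (64·(-3.5226279) − (-3.5132684)) / 63
= -221.9349172 / 63 = -3.5227765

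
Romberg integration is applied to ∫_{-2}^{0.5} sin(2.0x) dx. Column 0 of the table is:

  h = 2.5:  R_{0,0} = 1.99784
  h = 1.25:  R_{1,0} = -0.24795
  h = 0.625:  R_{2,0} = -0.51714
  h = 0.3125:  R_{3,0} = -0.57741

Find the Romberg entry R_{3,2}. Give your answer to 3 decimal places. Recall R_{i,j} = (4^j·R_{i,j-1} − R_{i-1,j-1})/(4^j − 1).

-0.597

Richardson extrapolation on the trapezoidal column (denominator 4−1=3):
R_{2,1} = -0.51714 + (-0.51714 − (-0.24795))/3 = -0.60687
R_{3,1} = (4·(-0.57741) − (-0.51714)) / 3 = -0.59750
R_{3,2} = (16·(-0.59750) − (-0.60687)) / 15 = -0.59688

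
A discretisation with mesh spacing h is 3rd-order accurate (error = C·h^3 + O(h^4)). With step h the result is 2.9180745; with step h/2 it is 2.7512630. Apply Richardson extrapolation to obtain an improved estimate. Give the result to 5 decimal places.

The leading error scales as h^3; refining by a factor of 2 reduces it by 2^3 = 8.
Extrapolated value = (8·A(h/2) − A(h)) / (8 − 1)
= (8·2.7512630 − 2.9180745) / 7
= 19.0920295 / 7 = 2.7274328

2.72743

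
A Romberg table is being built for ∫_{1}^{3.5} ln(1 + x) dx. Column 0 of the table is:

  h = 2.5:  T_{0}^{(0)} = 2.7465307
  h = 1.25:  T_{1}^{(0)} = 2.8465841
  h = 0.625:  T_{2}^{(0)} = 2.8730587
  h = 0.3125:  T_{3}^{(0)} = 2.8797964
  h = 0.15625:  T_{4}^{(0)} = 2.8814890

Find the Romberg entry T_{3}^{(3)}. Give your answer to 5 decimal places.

2.88205

Richardson extrapolation on the trapezoidal column (denominator 4−1=3):
T_{1}^{(1)} = 2.8465841 + (2.8465841 − 2.7465307)/3 = 2.8799352
T_{2}^{(1)} = (4·2.8730587 − 2.8465841) / 3 = 2.8818836
T_{3}^{(1)} = 2.8797964 + (2.8797964 − 2.8730587)/3 = 2.8820423
T_{2}^{(2)} = (16·2.8818836 − 2.8799352) / 15 = 2.8820135
T_{3}^{(2)} = (16·2.8820423 − 2.8818836) / 15 = 2.8820529
T_{3}^{(3)} = (64·2.8820529 − 2.8820135) / 63 = 2.8820535
(Column j=1 coincides with Simpson's rule on the same nodes.)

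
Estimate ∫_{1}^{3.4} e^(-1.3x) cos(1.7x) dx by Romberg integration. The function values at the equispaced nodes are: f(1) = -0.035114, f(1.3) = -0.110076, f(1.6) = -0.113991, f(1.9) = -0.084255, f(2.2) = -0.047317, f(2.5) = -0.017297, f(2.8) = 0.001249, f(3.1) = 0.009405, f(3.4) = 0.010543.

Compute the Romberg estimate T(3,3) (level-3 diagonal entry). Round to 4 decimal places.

T(0,0) (trapezoid, 1 panel, h=2.4000): -0.029485
T(1,0) (trapezoid, 2 panels, h=1.2000): -0.071523
T(2,0) (trapezoid, 4 panels, h=0.6000): -0.103407
T(3,0) (trapezoid, 8 panels, h=0.3000): -0.112370
T(1,1) = -0.071523 + (-0.071523 − (-0.029485))/3 = -0.085536
T(2,1) = -0.103407 + (-0.103407 − (-0.071523))/3 = -0.114035
T(3,1) = -0.112370 + (-0.112370 − (-0.103407))/3 = -0.115358
T(2,2) = -0.114035 + (-0.114035 − (-0.085536))/15 = -0.115935
T(3,2) = -0.115358 + (-0.115358 − (-0.114035))/15 = -0.115446
T(3,3) = -0.115446 + (-0.115446 − (-0.115935))/63 = -0.115438

-0.1154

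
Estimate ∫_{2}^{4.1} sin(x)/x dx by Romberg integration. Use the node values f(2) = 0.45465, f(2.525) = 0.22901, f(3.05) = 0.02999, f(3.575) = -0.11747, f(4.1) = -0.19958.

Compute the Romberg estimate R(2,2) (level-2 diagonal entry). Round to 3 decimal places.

R(0,0) (trapezoid, 1 panel, h=2.1000): 0.26782
R(1,0) (trapezoid, 2 panels, h=1.0500): 0.16540
R(2,0) (trapezoid, 4 panels, h=0.5250): 0.14126
R(1,1) = 0.16540 + (0.16540 − 0.26782)/3 = 0.13126
R(2,1) = 0.14126 + (0.14126 − 0.16540)/3 = 0.13321
R(2,2) = 0.13321 + (0.13321 − 0.13126)/15 = 0.13334

0.133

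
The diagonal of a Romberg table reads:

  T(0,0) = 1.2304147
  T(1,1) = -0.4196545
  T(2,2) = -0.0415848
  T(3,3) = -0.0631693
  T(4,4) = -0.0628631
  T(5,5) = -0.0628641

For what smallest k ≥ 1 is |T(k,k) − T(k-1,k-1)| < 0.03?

|T(1,1) − T(0,0)| = 1.6500692 ≥ 0.03
|T(2,2) − T(1,1)| = 0.3780697 ≥ 0.03
|T(3,3) − T(2,2)| = 0.0215845 < 0.03

k = 3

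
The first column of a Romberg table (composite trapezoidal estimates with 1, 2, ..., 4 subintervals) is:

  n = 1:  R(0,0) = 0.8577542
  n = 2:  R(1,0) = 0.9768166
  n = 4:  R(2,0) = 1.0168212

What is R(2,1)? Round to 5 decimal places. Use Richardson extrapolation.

Richardson extrapolation on the trapezoidal column (denominator 4−1=3):
R(2,1) = (4·1.0168212 − 0.9768166) / 3 = 1.0301561

1.03016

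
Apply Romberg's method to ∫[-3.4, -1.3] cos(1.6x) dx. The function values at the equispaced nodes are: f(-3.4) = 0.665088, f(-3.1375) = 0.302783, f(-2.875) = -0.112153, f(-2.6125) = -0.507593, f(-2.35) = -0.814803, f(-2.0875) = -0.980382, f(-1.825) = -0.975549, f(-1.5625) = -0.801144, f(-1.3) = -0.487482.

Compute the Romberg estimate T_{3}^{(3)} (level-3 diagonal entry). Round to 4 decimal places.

-1.0124

T_{0}^{(0)} (trapezoid, 1 panel, h=2.1000): 0.186486
T_{1}^{(0)} (trapezoid, 2 panels, h=1.0500): -0.762300
T_{2}^{(0)} (trapezoid, 4 panels, h=0.5250): -0.952194
T_{3}^{(0)} (trapezoid, 8 panels, h=0.2625): -0.997510
T_{1}^{(1)} = -0.762300 + (-0.762300 − 0.186486)/3 = -1.078562
T_{2}^{(1)} = -0.952194 + (-0.952194 − (-0.762300))/3 = -1.015492
T_{3}^{(1)} = -0.997510 + (-0.997510 − (-0.952194))/3 = -1.012615
T_{2}^{(2)} = -1.015492 + (-1.015492 − (-1.078562))/15 = -1.011287
T_{3}^{(2)} = -1.012615 + (-1.012615 − (-1.015492))/15 = -1.012423
T_{3}^{(3)} = -1.012423 + (-1.012423 − (-1.011287))/63 = -1.012441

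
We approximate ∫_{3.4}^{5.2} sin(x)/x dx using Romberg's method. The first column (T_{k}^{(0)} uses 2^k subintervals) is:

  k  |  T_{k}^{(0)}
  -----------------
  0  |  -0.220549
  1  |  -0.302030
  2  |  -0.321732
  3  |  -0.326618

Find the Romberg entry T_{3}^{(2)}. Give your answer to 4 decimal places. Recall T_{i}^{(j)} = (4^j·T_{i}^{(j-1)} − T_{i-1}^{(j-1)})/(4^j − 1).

Richardson extrapolation on the trapezoidal column (denominator 4−1=3):
T_{2}^{(1)} = (4·(-0.321732) − (-0.302030)) / 3 = -0.328299
T_{3}^{(1)} = -0.326618 + (-0.326618 − (-0.321732))/3 = -0.328247
T_{3}^{(2)} = (16·(-0.328247) − (-0.328299)) / 15 = -0.328244

-0.3282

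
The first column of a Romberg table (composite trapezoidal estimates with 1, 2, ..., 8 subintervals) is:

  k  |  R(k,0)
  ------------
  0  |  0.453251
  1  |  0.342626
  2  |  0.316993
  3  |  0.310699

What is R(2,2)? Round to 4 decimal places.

0.3086

R(1,1) = (4·0.342626 − 0.453251) / 3 = 0.305751
R(2,1) = (4·0.316993 − 0.342626) / 3 = 0.308449
R(2,2) = 0.308449 + (0.308449 − 0.305751)/15 = 0.308629
(Column j=1 coincides with Simpson's rule on the same nodes.)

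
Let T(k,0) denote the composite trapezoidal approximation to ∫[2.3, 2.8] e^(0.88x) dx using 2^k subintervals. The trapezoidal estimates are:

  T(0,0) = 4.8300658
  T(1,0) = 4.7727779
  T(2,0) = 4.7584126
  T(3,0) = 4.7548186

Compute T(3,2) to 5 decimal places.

4.75362

T(2,1) = 4.7584126 + (4.7584126 − 4.7727779)/3 = 4.7536242
T(3,1) = 4.7548186 + (4.7548186 − 4.7584126)/3 = 4.7536206
T(3,2) = (16·4.7536206 − 4.7536242) / 15 = 4.7536204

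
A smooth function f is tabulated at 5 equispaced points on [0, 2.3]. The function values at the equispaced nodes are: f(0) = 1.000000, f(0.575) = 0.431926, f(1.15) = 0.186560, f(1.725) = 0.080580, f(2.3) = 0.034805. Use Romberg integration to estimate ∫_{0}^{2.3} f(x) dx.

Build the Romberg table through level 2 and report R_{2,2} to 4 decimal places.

R_{0,0} (trapezoid, 1 panel, h=2.3000): 1.190026
R_{1,0} (trapezoid, 2 panels, h=1.1500): 0.809557
R_{2,0} (trapezoid, 4 panels, h=0.5750): 0.699469
R_{1,1} = 0.809557 + (0.809557 − 1.190026)/3 = 0.682734
R_{2,1} = 0.699469 + (0.699469 − 0.809557)/3 = 0.662773
R_{2,2} = 0.662773 + (0.662773 − 0.682734)/15 = 0.661442

0.6614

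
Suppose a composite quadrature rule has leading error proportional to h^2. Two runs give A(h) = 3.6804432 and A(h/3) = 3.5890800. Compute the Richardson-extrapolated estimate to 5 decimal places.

3.57766

The leading error scales as h^2; refining by a factor of 3 reduces it by 3^2 = 9.
Extrapolated value = (9·A(h/3) − A(h)) / (9 − 1)
= (9·3.5890800 − 3.6804432) / 8
= 28.6212768 / 8 = 3.5776596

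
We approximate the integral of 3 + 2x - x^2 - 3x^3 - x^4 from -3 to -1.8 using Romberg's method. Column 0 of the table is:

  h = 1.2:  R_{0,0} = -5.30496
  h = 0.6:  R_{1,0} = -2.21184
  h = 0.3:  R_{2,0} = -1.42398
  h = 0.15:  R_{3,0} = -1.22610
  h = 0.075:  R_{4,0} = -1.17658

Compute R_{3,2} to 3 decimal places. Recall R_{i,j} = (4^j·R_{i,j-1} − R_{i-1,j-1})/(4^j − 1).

-1.160

Richardson extrapolation on the trapezoidal column (denominator 4−1=3):
R_{2,1} = -1.42398 + (-1.42398 − (-2.21184))/3 = -1.16136
R_{3,1} = (4·(-1.22610) − (-1.42398)) / 3 = -1.16014
R_{3,2} = -1.16014 + (-1.16014 − (-1.16136))/15 = -1.16006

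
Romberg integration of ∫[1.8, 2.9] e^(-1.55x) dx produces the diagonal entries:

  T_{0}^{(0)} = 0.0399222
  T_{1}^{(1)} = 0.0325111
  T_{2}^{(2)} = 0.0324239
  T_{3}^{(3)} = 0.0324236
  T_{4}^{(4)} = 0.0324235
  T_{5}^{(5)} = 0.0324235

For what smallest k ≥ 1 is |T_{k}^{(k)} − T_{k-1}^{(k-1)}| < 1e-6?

|T_{1}^{(1)} − T_{0}^{(0)}| = 0.0074111 ≥ 1e-6
|T_{2}^{(2)} − T_{1}^{(1)}| = 0.0000872 ≥ 1e-6
|T_{3}^{(3)} − T_{2}^{(2)}| = 0.0000003 < 1e-6

k = 3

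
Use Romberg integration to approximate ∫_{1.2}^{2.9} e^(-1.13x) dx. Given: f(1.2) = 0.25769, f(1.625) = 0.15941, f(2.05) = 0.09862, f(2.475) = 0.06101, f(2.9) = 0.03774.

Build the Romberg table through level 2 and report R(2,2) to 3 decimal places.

R(0,0) (trapezoid, 1 panel, h=1.7000): 0.25112
R(1,0) (trapezoid, 2 panels, h=0.8500): 0.20938
R(2,0) (trapezoid, 4 panels, h=0.4250): 0.19837
R(1,1) = 0.20938 + (0.20938 − 0.25112)/3 = 0.19547
R(2,1) = 0.19837 + (0.19837 − 0.20938)/3 = 0.19470
R(2,2) = 0.19470 + (0.19470 − 0.19547)/15 = 0.19465

0.195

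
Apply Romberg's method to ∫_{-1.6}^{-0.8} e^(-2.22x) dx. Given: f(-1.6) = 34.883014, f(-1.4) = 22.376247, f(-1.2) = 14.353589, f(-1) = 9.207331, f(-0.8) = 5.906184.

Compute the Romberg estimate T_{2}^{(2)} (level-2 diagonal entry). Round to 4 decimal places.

13.0528

T_{0}^{(0)} (trapezoid, 1 panel, h=0.8000): 16.315679
T_{1}^{(0)} (trapezoid, 2 panels, h=0.4000): 13.899275
T_{2}^{(0)} (trapezoid, 4 panels, h=0.2000): 13.266353
T_{1}^{(1)} = 13.899275 + (13.899275 − 16.315679)/3 = 13.093807
T_{2}^{(1)} = 13.266353 + (13.266353 − 13.899275)/3 = 13.055379
T_{2}^{(2)} = 13.055379 + (13.055379 − 13.093807)/15 = 13.052817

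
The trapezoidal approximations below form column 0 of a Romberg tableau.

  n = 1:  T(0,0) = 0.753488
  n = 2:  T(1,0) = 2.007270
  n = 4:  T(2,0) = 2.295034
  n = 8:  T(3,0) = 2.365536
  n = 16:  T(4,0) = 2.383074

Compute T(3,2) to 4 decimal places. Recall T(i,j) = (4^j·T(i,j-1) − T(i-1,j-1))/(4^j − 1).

2.3889

T(2,1) = (4·2.295034 − 2.007270) / 3 = 2.390955
T(3,1) = 2.365536 + (2.365536 − 2.295034)/3 = 2.389037
T(3,2) = 2.389037 + (2.389037 − 2.390955)/15 = 2.388909
(Column j=1 coincides with Simpson's rule on the same nodes.)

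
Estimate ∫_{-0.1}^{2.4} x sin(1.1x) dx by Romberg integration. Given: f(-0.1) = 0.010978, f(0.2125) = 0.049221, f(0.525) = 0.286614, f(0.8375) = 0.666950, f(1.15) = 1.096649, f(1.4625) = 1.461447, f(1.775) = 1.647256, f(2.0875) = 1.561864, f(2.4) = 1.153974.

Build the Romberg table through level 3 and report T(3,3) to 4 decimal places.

T(0,0) (trapezoid, 1 panel, h=2.5000): 1.456190
T(1,0) (trapezoid, 2 panels, h=1.2500): 2.098906
T(2,0) (trapezoid, 4 panels, h=0.6250): 2.258122
T(3,0) (trapezoid, 8 panels, h=0.3125): 2.297649
T(1,1) = 2.098906 + (2.098906 − 1.456190)/3 = 2.313145
T(2,1) = 2.258122 + (2.258122 − 2.098906)/3 = 2.311194
T(3,1) = 2.297649 + (2.297649 − 2.258122)/3 = 2.310825
T(2,2) = 2.311194 + (2.311194 − 2.313145)/15 = 2.311064
T(3,2) = 2.310825 + (2.310825 − 2.311194)/15 = 2.310800
T(3,3) = 2.310800 + (2.310800 − 2.311064)/63 = 2.310796

2.3108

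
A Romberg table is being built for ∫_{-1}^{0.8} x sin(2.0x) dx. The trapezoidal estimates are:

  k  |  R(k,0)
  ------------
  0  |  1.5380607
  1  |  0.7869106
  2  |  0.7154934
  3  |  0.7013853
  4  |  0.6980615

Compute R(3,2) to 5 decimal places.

0.69702

R(2,1) = (4·0.7154934 − 0.7869106) / 3 = 0.6916877
R(3,1) = (4·0.7013853 − 0.7154934) / 3 = 0.6966826
R(3,2) = (16·0.6966826 − 0.6916877) / 15 = 0.6970156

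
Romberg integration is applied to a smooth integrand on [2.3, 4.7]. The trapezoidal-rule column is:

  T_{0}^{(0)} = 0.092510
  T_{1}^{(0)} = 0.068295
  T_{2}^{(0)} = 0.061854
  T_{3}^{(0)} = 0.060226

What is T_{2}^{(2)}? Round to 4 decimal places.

T_{1}^{(1)} = (4·0.068295 − 0.092510) / 3 = 0.060223
T_{2}^{(1)} = 0.061854 + (0.061854 − 0.068295)/3 = 0.059707
T_{2}^{(2)} = (16·0.059707 − 0.060223) / 15 = 0.059673

0.0597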